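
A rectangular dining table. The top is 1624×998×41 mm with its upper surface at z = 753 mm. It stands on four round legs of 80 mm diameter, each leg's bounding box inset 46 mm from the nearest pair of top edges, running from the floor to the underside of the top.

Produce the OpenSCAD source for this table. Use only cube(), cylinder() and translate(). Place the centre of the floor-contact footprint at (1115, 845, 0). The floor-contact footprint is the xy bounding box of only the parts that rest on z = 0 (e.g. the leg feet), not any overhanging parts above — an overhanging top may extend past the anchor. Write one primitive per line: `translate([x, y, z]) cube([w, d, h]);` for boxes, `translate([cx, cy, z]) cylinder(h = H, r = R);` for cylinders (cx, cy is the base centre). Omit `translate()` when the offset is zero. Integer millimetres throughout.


translate([303, 346, 712]) cube([1624, 998, 41]);
translate([389, 432, 0]) cylinder(h = 712, r = 40);
translate([1841, 432, 0]) cylinder(h = 712, r = 40);
translate([389, 1258, 0]) cylinder(h = 712, r = 40);
translate([1841, 1258, 0]) cylinder(h = 712, r = 40);


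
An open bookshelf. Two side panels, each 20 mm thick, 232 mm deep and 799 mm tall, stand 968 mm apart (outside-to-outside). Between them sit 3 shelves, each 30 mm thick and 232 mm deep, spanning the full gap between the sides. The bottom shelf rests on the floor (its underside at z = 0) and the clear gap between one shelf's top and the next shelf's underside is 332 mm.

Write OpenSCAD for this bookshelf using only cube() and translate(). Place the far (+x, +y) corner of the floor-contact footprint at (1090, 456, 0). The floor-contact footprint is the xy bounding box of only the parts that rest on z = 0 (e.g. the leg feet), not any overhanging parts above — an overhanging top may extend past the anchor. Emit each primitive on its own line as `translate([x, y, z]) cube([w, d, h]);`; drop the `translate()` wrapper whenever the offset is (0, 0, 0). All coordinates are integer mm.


translate([122, 224, 0]) cube([20, 232, 799]);
translate([1070, 224, 0]) cube([20, 232, 799]);
translate([142, 224, 0]) cube([928, 232, 30]);
translate([142, 224, 362]) cube([928, 232, 30]);
translate([142, 224, 724]) cube([928, 232, 30]);


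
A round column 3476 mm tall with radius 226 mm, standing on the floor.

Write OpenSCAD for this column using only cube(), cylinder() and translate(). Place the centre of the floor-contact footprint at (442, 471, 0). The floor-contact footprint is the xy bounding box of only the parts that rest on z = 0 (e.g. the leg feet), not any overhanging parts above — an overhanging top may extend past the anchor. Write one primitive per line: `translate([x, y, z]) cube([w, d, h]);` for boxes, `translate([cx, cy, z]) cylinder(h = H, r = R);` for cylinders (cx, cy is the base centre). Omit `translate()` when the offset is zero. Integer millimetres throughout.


translate([442, 471, 0]) cylinder(h = 3476, r = 226);


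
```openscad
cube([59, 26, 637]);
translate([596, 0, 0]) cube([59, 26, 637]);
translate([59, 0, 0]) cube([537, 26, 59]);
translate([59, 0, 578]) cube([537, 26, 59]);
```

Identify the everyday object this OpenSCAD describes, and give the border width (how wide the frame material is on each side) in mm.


A picture frame. The border width is 59 mm.

Four thin pieces enclosing a rectangular opening — a picture frame. The two full-height stiles are 637 mm tall; the top rail sits at z = 578 and is 59 mm tall, so the border above the opening is 637 − 578 = 59 mm, matching the stile x-width.


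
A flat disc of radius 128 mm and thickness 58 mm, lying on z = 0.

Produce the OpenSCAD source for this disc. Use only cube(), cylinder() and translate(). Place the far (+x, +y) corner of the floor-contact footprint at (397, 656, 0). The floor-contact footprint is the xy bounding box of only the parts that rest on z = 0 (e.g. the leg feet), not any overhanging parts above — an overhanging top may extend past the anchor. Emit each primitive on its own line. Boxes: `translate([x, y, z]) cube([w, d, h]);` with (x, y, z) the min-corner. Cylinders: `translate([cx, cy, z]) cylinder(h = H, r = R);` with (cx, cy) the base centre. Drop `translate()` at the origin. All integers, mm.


translate([269, 528, 0]) cylinder(h = 58, r = 128);


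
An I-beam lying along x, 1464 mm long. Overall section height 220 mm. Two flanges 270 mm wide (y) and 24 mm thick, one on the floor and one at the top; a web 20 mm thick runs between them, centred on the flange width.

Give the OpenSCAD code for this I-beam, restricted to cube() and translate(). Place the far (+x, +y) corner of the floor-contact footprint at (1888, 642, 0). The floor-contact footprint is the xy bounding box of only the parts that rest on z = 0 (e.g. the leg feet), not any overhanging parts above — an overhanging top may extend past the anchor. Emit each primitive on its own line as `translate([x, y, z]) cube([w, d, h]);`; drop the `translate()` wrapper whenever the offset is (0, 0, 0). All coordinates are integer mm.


translate([424, 372, 0]) cube([1464, 270, 24]);
translate([424, 497, 24]) cube([1464, 20, 172]);
translate([424, 372, 196]) cube([1464, 270, 24]);


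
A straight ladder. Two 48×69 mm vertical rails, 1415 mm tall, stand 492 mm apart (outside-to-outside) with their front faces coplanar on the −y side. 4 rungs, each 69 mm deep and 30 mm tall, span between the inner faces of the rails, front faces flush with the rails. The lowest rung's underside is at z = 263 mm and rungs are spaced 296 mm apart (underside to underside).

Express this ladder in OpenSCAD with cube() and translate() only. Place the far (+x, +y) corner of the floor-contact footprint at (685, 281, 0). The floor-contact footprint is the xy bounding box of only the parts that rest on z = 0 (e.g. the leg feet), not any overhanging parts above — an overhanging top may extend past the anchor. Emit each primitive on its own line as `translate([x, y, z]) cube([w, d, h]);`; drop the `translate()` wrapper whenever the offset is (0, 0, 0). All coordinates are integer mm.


translate([193, 212, 0]) cube([48, 69, 1415]);
translate([637, 212, 0]) cube([48, 69, 1415]);
translate([241, 212, 263]) cube([396, 69, 30]);
translate([241, 212, 559]) cube([396, 69, 30]);
translate([241, 212, 855]) cube([396, 69, 30]);
translate([241, 212, 1151]) cube([396, 69, 30]);


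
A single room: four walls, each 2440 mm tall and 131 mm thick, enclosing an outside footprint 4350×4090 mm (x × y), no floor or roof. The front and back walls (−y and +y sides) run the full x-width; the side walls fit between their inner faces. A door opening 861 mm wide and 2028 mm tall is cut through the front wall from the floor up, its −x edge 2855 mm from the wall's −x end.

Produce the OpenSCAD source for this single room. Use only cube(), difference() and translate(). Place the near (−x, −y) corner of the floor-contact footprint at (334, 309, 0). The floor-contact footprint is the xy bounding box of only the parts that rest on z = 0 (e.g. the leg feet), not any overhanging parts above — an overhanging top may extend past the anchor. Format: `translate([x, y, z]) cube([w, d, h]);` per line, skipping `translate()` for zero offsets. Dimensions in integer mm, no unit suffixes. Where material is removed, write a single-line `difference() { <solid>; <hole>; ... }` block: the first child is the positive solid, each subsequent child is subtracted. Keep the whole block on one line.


difference() { translate([334, 309, 0]) cube([4350, 131, 2440]); translate([3189, 309, 0]) cube([861, 131, 2028]); }
translate([334, 4268, 0]) cube([4350, 131, 2440]);
translate([334, 440, 0]) cube([131, 3828, 2440]);
translate([4553, 440, 0]) cube([131, 3828, 2440]);


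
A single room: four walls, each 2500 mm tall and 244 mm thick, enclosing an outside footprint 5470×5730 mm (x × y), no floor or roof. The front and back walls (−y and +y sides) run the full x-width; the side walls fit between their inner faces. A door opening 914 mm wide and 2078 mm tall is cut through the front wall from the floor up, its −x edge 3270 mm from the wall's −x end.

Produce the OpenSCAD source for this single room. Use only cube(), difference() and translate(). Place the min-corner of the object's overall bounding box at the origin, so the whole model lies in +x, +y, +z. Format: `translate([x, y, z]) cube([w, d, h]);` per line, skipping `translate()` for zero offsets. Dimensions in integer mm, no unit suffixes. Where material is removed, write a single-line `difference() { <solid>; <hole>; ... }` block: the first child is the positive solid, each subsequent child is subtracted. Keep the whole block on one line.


difference() { cube([5470, 244, 2500]); translate([3270, 0, 0]) cube([914, 244, 2078]); }
translate([0, 5486, 0]) cube([5470, 244, 2500]);
translate([0, 244, 0]) cube([244, 5242, 2500]);
translate([5226, 244, 0]) cube([244, 5242, 2500]);


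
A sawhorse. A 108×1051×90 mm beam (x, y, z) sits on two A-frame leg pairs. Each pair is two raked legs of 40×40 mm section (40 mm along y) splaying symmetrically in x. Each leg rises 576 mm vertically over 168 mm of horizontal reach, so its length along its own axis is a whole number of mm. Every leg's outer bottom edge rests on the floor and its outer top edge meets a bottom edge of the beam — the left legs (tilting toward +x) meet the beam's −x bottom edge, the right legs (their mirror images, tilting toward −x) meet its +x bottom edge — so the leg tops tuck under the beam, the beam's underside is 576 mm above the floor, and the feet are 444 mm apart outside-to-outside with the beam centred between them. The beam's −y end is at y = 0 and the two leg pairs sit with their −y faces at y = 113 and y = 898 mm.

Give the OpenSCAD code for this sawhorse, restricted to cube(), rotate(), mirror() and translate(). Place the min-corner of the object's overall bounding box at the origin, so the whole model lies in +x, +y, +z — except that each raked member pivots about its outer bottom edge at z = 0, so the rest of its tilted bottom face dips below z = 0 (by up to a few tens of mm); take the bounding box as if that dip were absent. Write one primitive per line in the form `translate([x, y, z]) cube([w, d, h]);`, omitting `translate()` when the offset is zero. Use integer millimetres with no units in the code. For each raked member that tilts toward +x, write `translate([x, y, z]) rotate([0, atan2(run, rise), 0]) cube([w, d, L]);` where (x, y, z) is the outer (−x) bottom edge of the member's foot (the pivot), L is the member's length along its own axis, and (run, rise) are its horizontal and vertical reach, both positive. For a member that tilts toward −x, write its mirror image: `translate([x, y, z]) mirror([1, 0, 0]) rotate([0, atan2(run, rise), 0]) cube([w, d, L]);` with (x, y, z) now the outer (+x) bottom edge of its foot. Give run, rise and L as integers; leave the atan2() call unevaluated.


translate([168, 0, 576]) cube([108, 1051, 90]);
translate([0, 113, 0]) rotate([0, atan2(168, 576), 0]) cube([40, 40, 600]);
translate([444, 113, 0]) mirror([1, 0, 0]) rotate([0, atan2(168, 576), 0]) cube([40, 40, 600]);
translate([0, 898, 0]) rotate([0, atan2(168, 576), 0]) cube([40, 40, 600]);
translate([444, 898, 0]) mirror([1, 0, 0]) rotate([0, atan2(168, 576), 0]) cube([40, 40, 600]);


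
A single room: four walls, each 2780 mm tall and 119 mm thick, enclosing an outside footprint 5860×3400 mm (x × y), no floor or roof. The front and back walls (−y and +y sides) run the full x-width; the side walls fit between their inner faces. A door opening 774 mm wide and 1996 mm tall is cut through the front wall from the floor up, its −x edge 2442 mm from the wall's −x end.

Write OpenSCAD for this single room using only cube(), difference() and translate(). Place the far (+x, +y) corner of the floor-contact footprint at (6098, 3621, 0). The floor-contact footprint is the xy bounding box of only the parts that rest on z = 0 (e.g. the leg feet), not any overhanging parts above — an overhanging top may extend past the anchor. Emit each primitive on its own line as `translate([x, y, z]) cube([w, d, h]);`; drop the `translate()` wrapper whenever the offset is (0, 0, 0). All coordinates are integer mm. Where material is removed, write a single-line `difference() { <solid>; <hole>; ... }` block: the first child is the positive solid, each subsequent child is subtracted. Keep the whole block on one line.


difference() { translate([238, 221, 0]) cube([5860, 119, 2780]); translate([2680, 221, 0]) cube([774, 119, 1996]); }
translate([238, 3502, 0]) cube([5860, 119, 2780]);
translate([238, 340, 0]) cube([119, 3162, 2780]);
translate([5979, 340, 0]) cube([119, 3162, 2780]);


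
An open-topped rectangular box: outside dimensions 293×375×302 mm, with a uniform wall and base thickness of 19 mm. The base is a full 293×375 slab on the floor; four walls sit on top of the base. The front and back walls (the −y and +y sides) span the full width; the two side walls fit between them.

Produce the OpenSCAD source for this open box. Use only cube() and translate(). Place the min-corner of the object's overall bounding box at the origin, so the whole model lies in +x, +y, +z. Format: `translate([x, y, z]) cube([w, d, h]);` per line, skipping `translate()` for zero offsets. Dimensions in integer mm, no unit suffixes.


cube([293, 375, 19]);
translate([0, 0, 19]) cube([293, 19, 283]);
translate([0, 356, 19]) cube([293, 19, 283]);
translate([0, 19, 19]) cube([19, 337, 283]);
translate([274, 19, 19]) cube([19, 337, 283]);


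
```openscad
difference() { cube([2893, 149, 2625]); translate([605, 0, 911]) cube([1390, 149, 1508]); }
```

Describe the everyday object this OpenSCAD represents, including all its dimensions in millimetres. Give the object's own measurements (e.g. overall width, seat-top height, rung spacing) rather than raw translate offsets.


A wall 2893 mm long (x), 149 mm thick (y), 2625 mm tall, with a rectangular window opening cut through it. The opening is 1390 mm wide and 1508 mm tall; its sill is at z = 911 mm and its near (−x) edge is 605 mm from the wall's −x end. The opening passes through the full wall thickness.


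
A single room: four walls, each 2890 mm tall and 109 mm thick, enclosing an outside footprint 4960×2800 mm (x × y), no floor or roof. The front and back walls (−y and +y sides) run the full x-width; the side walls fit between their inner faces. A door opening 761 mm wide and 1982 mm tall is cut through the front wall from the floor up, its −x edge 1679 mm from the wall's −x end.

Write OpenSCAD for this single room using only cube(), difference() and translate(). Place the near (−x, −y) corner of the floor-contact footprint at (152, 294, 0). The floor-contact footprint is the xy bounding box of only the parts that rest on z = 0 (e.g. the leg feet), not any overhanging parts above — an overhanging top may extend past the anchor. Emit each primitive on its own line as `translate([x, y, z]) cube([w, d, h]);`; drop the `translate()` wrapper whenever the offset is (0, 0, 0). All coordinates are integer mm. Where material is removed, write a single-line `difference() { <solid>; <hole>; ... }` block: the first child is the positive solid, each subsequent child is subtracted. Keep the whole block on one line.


difference() { translate([152, 294, 0]) cube([4960, 109, 2890]); translate([1831, 294, 0]) cube([761, 109, 1982]); }
translate([152, 2985, 0]) cube([4960, 109, 2890]);
translate([152, 403, 0]) cube([109, 2582, 2890]);
translate([5003, 403, 0]) cube([109, 2582, 2890]);


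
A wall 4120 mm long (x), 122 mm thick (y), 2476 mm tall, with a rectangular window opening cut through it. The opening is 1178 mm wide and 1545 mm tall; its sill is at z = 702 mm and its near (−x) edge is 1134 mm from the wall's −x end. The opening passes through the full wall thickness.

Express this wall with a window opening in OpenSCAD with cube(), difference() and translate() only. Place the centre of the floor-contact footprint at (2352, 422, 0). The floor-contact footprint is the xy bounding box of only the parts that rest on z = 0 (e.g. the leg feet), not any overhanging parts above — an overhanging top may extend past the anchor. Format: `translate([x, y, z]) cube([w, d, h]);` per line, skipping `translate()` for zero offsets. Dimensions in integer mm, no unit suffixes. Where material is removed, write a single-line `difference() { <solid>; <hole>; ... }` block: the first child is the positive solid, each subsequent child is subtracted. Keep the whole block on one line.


difference() { translate([292, 361, 0]) cube([4120, 122, 2476]); translate([1426, 361, 702]) cube([1178, 122, 1545]); }


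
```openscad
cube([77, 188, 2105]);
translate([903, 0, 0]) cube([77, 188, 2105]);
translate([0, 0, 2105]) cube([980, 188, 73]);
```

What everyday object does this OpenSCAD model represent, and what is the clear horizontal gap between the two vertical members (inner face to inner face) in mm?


A door frame. The clear opening width is 826 mm.

Two 2105 mm tall posts with a header on top — a door frame. The left jamb is 77 mm wide at x = 0; the right jamb starts at x = 903. The clear opening is 903 − 77 = 826 mm.


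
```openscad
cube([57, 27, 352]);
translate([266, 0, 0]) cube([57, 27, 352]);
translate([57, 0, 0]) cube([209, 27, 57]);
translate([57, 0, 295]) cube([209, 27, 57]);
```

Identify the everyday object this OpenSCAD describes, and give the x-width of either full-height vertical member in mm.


A picture frame. The border width is 57 mm.

Four thin pieces enclosing a rectangular opening — a picture frame. The two full-height stiles are 352 mm tall; the top rail sits at z = 295 and is 57 mm tall, so the border above the opening is 352 − 295 = 57 mm, matching the stile x-width.


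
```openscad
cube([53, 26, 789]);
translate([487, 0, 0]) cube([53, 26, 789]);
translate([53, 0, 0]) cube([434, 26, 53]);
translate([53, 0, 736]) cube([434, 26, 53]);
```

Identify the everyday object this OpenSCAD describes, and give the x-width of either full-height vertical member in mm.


A picture frame. The border width is 53 mm.

Four thin pieces enclosing a rectangular opening — a picture frame. The two full-height stiles are 789 mm tall; the top rail sits at z = 736 and is 53 mm tall, so the border above the opening is 789 − 736 = 53 mm, matching the stile x-width.


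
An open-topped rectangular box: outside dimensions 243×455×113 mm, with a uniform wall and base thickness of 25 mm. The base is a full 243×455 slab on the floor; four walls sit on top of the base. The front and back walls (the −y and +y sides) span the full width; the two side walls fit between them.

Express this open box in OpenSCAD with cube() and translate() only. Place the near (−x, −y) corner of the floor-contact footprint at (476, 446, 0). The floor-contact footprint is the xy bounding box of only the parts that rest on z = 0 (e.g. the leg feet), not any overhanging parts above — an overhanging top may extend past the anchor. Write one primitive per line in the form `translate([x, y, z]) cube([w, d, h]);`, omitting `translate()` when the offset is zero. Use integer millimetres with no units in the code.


translate([476, 446, 0]) cube([243, 455, 25]);
translate([476, 446, 25]) cube([243, 25, 88]);
translate([476, 876, 25]) cube([243, 25, 88]);
translate([476, 471, 25]) cube([25, 405, 88]);
translate([694, 471, 25]) cube([25, 405, 88]);


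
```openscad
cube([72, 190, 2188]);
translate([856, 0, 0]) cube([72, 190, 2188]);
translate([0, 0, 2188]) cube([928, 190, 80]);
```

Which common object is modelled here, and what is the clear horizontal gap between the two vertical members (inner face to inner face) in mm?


A door frame. The clear opening width is 784 mm.

Two 2188 mm tall posts with a header on top — a door frame. The left jamb is 72 mm wide at x = 0; the right jamb starts at x = 856. The clear opening is 856 − 72 = 784 mm.


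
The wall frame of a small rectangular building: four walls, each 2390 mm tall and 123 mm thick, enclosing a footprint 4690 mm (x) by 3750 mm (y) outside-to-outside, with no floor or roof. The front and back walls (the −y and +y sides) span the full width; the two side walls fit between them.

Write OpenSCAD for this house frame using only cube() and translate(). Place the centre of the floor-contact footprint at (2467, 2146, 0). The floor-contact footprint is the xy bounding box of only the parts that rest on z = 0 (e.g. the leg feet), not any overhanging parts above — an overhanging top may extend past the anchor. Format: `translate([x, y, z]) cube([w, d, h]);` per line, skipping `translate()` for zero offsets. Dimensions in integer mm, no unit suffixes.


translate([122, 271, 0]) cube([4690, 123, 2390]);
translate([122, 3898, 0]) cube([4690, 123, 2390]);
translate([122, 394, 0]) cube([123, 3504, 2390]);
translate([4689, 394, 0]) cube([123, 3504, 2390]);


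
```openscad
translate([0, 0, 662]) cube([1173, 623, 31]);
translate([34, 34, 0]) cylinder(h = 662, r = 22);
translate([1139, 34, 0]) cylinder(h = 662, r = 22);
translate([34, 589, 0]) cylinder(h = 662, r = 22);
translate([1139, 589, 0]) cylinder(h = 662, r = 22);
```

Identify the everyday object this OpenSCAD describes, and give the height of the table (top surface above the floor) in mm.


A table. The table height is 693 mm.

A 1173×623×31 slab sits at z = 662 on four Ø44 mm round legs — a table. The top surface is at 662 + 31 = 693 mm.


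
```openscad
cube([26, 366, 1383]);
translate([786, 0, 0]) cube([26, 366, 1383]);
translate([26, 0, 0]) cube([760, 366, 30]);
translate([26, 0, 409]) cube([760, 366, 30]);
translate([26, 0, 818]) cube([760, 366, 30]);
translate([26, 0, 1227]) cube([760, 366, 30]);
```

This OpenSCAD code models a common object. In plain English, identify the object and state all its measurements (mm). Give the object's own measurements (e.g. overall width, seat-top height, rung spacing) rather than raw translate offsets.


An open bookshelf. Two side panels, each 26 mm thick, 366 mm deep and 1383 mm tall, stand 812 mm apart (outside-to-outside). Between them sit 4 shelves, each 30 mm thick and 366 mm deep, spanning the full gap between the sides. The bottom shelf rests on the floor (its underside at z = 0) and the clear gap between one shelf's top and the next shelf's underside is 379 mm.


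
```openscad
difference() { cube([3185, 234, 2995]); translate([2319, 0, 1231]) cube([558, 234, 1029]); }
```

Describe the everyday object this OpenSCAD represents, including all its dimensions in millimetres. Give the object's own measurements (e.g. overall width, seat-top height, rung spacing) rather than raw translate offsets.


A wall 3185 mm long (x), 234 mm thick (y), 2995 mm tall, with a rectangular window opening cut through it. The opening is 558 mm wide and 1029 mm tall; its sill is at z = 1231 mm and its near (−x) edge is 2319 mm from the wall's −x end. The opening passes through the full wall thickness.


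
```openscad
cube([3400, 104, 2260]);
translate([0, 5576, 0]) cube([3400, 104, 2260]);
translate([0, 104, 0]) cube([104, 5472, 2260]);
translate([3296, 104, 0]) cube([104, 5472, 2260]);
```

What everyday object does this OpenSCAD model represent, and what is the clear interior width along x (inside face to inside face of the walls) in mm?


A house (or room) frame. The interior width is 3192 mm.

Four 2260 mm walls enclosing a rectangle with no floor or roof — a room or house frame. Outside width is 3400 mm and wall thickness is 104 mm, so the interior width is 3400 − 2 × 104 = 3192 mm.


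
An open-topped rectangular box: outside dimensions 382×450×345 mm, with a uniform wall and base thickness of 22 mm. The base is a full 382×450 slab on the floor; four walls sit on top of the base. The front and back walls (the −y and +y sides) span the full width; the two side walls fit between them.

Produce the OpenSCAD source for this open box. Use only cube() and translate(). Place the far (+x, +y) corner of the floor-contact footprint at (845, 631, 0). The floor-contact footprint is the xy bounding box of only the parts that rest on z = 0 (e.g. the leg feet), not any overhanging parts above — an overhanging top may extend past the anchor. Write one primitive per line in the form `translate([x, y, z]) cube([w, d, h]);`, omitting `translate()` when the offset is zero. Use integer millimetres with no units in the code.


translate([463, 181, 0]) cube([382, 450, 22]);
translate([463, 181, 22]) cube([382, 22, 323]);
translate([463, 609, 22]) cube([382, 22, 323]);
translate([463, 203, 22]) cube([22, 406, 323]);
translate([823, 203, 22]) cube([22, 406, 323]);


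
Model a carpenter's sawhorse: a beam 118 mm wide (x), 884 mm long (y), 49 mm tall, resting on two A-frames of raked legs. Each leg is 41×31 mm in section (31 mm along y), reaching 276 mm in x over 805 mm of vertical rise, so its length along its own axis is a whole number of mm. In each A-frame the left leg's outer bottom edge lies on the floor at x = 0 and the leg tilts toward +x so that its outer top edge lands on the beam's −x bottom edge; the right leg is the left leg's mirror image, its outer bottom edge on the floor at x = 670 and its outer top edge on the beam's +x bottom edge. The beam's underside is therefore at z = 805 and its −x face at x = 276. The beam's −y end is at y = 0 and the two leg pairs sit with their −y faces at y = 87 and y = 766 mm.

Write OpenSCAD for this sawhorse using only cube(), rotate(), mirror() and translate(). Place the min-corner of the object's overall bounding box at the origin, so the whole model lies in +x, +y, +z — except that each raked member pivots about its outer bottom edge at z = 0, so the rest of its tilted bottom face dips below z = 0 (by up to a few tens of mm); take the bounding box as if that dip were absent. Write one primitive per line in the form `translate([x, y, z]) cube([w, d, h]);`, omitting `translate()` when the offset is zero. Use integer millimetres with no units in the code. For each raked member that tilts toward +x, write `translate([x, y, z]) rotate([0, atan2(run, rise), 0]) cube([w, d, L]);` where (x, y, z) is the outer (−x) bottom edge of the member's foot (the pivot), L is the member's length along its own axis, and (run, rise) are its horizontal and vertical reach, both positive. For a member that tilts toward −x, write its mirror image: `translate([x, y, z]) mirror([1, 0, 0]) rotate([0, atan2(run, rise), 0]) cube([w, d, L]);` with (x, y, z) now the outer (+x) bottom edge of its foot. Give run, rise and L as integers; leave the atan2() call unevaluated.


// leg length = √(276² + 805²) = 851
// right-leg outer foot x = 2·276 + 118 = 670
// beam min-corner = (276, 0, 805)
translate([276, 0, 805]) cube([118, 884, 49]);
translate([0, 87, 0]) rotate([0, atan2(276, 805), 0]) cube([41, 31, 851]);
translate([670, 87, 0]) mirror([1, 0, 0]) rotate([0, atan2(276, 805), 0]) cube([41, 31, 851]);
translate([0, 766, 0]) rotate([0, atan2(276, 805), 0]) cube([41, 31, 851]);
translate([670, 766, 0]) mirror([1, 0, 0]) rotate([0, atan2(276, 805), 0]) cube([41, 31, 851]);


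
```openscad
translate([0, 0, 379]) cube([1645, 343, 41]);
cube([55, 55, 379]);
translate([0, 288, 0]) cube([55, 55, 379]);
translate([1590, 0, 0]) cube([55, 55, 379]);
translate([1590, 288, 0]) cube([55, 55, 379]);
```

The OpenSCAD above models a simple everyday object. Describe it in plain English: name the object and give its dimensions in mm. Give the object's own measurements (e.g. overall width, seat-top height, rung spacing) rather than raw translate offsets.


A long wooden bench with a 1645 mm (x) × 343 mm (y) seat, 41 mm thick, its top surface 420 mm above the floor. Four 55 mm square legs at the seat corners, flush with the edges, run from z = 0 to the seat underside.


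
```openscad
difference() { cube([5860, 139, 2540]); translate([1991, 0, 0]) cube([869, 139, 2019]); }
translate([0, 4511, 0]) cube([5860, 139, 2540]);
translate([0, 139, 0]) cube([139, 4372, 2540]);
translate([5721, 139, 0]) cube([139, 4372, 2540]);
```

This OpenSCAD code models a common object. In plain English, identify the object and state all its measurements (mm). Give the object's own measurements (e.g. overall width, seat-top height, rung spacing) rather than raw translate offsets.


A single room: four walls, each 2540 mm tall and 139 mm thick, enclosing an outside footprint 5860×4650 mm (x × y), no floor or roof. The front and back walls (−y and +y sides) run the full x-width; the side walls fit between their inner faces. A door opening 869 mm wide and 2019 mm tall is cut through the front wall from the floor up, its −x edge 1991 mm from the wall's −x end.


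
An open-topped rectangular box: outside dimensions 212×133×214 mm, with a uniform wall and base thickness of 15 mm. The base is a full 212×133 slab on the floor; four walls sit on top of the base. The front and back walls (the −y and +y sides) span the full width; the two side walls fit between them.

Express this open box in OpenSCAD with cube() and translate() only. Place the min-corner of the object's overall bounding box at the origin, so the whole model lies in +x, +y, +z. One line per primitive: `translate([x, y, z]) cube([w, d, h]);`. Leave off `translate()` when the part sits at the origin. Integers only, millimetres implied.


cube([212, 133, 15]);
translate([0, 0, 15]) cube([212, 15, 199]);
translate([0, 118, 15]) cube([212, 15, 199]);
translate([0, 15, 15]) cube([15, 103, 199]);
translate([197, 15, 15]) cube([15, 103, 199]);


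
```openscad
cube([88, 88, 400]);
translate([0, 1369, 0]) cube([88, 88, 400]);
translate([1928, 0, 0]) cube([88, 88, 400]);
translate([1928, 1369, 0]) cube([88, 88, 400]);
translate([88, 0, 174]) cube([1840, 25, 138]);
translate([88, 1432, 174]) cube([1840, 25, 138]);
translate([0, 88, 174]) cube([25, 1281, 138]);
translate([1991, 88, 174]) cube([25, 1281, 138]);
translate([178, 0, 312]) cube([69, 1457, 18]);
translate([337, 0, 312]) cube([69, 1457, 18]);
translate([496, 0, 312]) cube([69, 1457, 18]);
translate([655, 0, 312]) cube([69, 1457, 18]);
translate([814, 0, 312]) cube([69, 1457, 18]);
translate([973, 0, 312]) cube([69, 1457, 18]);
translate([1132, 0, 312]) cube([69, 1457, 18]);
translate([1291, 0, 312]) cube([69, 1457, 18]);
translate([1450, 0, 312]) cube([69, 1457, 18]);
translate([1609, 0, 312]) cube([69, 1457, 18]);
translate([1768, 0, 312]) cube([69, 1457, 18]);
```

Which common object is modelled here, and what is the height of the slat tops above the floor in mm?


A bed frame. The slat-top height is 330 mm.

Four posts, four rails, and a row of slats — a bed frame. Slats sit on the rails at z = 174 + 138 = 312; with slat thickness 18, the top is 330 mm.


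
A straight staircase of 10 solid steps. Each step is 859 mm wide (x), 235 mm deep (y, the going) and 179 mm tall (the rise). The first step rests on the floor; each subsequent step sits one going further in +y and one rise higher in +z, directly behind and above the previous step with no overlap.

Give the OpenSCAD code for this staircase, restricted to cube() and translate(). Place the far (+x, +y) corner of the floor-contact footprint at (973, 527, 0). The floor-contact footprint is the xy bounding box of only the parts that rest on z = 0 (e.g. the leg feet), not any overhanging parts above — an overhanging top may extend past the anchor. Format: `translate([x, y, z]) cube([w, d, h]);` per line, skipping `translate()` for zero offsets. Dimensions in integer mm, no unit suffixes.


translate([114, 292, 0]) cube([859, 235, 179]);
translate([114, 527, 179]) cube([859, 235, 179]);
translate([114, 762, 358]) cube([859, 235, 179]);
translate([114, 997, 537]) cube([859, 235, 179]);
translate([114, 1232, 716]) cube([859, 235, 179]);
translate([114, 1467, 895]) cube([859, 235, 179]);
translate([114, 1702, 1074]) cube([859, 235, 179]);
translate([114, 1937, 1253]) cube([859, 235, 179]);
translate([114, 2172, 1432]) cube([859, 235, 179]);
translate([114, 2407, 1611]) cube([859, 235, 179]);


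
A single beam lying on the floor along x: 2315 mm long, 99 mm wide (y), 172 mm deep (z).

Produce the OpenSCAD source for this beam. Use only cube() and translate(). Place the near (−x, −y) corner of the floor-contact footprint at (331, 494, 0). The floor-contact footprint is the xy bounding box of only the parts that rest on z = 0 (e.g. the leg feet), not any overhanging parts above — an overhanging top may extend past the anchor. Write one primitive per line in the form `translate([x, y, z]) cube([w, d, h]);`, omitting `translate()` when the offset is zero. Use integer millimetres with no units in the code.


translate([331, 494, 0]) cube([2315, 99, 172]);


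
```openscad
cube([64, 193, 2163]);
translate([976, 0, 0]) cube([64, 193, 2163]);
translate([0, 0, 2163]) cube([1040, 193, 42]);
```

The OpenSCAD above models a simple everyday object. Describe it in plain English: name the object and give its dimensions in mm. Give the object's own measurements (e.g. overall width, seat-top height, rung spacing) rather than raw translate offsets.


A door frame. The clear opening is 912 mm wide and 2163 mm high. Two 64 mm wide jambs, 193 mm deep, stand either side of the opening from the floor to the top of the opening. A 42 mm thick head sits across the top of both jambs, spanning the full outside width of the frame.


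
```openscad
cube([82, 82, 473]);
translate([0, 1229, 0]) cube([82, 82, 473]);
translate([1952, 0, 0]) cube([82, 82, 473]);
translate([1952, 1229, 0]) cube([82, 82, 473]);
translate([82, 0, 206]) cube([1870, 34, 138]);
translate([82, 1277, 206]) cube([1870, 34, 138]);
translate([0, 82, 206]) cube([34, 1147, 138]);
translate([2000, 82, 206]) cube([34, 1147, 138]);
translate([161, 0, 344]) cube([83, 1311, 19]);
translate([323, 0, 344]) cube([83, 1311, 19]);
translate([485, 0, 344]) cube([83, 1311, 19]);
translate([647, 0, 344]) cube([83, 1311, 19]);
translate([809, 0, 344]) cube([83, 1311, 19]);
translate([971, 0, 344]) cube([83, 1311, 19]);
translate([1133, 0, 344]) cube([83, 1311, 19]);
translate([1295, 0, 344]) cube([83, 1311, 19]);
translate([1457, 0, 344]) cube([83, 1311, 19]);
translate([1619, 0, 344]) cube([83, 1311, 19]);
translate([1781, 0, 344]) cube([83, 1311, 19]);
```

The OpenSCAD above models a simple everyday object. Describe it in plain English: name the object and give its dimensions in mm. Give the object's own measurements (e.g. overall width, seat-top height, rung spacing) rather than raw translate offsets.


A bed frame 2034 mm long (x) by 1311 mm wide (y). Four 82×82 mm corner posts, 473 mm tall, at the corners of the footprint. Four rails of 34 mm thickness and 138 mm height run between adjacent posts with their undersides at z = 206 mm, their outer faces flush with the outside of the frame (the two x-running rails run between the posts' inner faces; the two y-running rails run between the posts' inner faces). 11 slats, each 83 mm wide (x) and 19 mm thick, lie across the top of the two x-running rails, running the full 1311 mm width of the frame in y; along x they sit between the end posts with a 79 mm gap after the −x posts and between neighbouring slats, leaving 88 mm before the +x posts.


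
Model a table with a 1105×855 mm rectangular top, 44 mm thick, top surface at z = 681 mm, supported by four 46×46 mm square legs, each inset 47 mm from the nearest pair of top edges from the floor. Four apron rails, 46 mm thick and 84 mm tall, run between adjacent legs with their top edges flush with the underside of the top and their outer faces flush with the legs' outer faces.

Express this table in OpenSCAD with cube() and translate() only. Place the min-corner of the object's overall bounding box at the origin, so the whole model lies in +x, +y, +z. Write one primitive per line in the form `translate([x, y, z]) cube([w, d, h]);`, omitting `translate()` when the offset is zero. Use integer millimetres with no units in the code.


// leg_h = 681 - 44 = 637
// apron z = 637 - 84 = 553
translate([0, 0, 637]) cube([1105, 855, 44]);
translate([47, 47, 0]) cube([46, 46, 637]);
translate([1012, 47, 0]) cube([46, 46, 637]);
translate([47, 762, 0]) cube([46, 46, 637]);
translate([1012, 762, 0]) cube([46, 46, 637]);
translate([93, 47, 553]) cube([919, 46, 84]);
translate([93, 762, 553]) cube([919, 46, 84]);
translate([47, 93, 553]) cube([46, 669, 84]);
translate([1012, 93, 553]) cube([46, 669, 84]);


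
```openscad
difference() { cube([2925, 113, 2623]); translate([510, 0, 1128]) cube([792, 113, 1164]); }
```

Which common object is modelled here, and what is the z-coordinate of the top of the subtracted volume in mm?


A wall with a window opening. The window head height is 2292 mm.

A wall with a rectangular opening subtracted — a window. Sill at z = 1128, opening 1164 mm tall, so the head is at 1128 + 1164 = 2292 mm.


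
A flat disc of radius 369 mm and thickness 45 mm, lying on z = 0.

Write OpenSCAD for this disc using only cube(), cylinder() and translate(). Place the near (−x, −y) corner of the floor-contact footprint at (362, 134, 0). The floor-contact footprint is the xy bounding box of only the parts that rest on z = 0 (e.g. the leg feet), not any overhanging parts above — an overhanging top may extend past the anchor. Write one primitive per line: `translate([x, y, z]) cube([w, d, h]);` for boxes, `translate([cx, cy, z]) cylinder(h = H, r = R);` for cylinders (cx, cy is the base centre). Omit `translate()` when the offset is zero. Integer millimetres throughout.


translate([731, 503, 0]) cylinder(h = 45, r = 369);


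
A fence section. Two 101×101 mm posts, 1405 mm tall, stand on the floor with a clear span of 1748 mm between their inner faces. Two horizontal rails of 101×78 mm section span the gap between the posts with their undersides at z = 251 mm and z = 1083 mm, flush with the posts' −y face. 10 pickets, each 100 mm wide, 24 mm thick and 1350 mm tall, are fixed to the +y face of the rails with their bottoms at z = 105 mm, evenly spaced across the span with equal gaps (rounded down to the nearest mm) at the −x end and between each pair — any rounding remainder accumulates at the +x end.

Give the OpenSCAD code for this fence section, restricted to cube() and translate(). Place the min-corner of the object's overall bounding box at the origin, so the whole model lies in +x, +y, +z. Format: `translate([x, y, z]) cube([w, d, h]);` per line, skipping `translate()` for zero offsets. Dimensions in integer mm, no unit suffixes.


cube([101, 101, 1405]);
translate([1849, 0, 0]) cube([101, 101, 1405]);
translate([101, 0, 251]) cube([1748, 101, 78]);
translate([101, 0, 1083]) cube([1748, 101, 78]);
translate([169, 101, 105]) cube([100, 24, 1350]);
translate([337, 101, 105]) cube([100, 24, 1350]);
translate([505, 101, 105]) cube([100, 24, 1350]);
translate([673, 101, 105]) cube([100, 24, 1350]);
translate([841, 101, 105]) cube([100, 24, 1350]);
translate([1009, 101, 105]) cube([100, 24, 1350]);
translate([1177, 101, 105]) cube([100, 24, 1350]);
translate([1345, 101, 105]) cube([100, 24, 1350]);
translate([1513, 101, 105]) cube([100, 24, 1350]);
translate([1681, 101, 105]) cube([100, 24, 1350]);


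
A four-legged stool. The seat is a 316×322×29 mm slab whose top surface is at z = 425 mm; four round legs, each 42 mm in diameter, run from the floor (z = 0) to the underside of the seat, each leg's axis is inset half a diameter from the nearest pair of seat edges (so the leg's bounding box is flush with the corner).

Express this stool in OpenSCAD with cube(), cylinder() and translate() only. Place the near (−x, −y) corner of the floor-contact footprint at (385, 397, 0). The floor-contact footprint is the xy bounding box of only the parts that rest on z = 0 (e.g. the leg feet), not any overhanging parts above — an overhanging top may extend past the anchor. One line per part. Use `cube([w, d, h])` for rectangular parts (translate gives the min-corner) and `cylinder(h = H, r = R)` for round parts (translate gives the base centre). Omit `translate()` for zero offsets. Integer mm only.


translate([385, 397, 396]) cube([316, 322, 29]);
translate([406, 418, 0]) cylinder(h = 396, r = 21);
translate([680, 418, 0]) cylinder(h = 396, r = 21);
translate([406, 698, 0]) cylinder(h = 396, r = 21);
translate([680, 698, 0]) cylinder(h = 396, r = 21);
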